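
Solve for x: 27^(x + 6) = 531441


Express both sides with the same base.
531441 = 27^4
Since the bases match, equate exponents: x + 6 = 4
So x = 4 - (6) = -2

x = -2


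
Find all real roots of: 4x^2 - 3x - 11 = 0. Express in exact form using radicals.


Using the quadratic formula: x = (-b ± sqrt(b^2 - 4ac)) / (2a)
Here a = 4, b = -3, c = -11
Discriminant = b^2 - 4ac = (-3)^2 - 4(4)(-11) = 9 + 176 = 185
Since discriminant = 185 > 0, there are two real roots.
x = (3 ± sqrt(185)) / 8
Numerically: x ≈ 2.0752 or x ≈ -1.3252

x = (3 + sqrt(185)) / 8 or x = (3 - sqrt(185)) / 8


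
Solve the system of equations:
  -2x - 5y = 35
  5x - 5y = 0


Using Cramer's rule:
Determinant D = (-2)(-5) - (5)(-5) = 10 + 25 = 35
Dx = (35)(-5) - (0)(-5) = -175 - 0 = -175
Dy = (-2)(0) - (5)(35) = 0 - 175 = -175
x = Dx/D = -175/35 = -5
y = Dy/D = -175/35 = -5

x = -5, y = -5


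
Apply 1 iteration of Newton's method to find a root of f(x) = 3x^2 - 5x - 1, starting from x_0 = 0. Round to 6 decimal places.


Newton's method: x_(n+1) = x_n - f(x_n)/f'(x_n)
f(x) = 3x^2 - 5x - 1
f'(x) = 6x - 5

Iteration 1:
  f(0.000000) = -1.000000
  f'(0.000000) = -5.000000
  x_1 = 0.000000 - (-1.000000)/(-5.000000) = -0.200000

x_1 = -0.200000


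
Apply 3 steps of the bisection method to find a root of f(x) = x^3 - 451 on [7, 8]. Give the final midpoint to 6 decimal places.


f(x) = x^3 - 451
f(7) = -108 < 0
f(8) = 61 > 0

Step 1: midpoint = (7.000000 + 8.000000)/2 = 7.500000
  f(7.500000) = -29.125000
  f(mid) < 0, so root is in [7.500000, 8.000000]

Step 2: midpoint = (7.500000 + 8.000000)/2 = 7.750000
  f(7.750000) = 14.484375
  f(mid) > 0, so root is in [7.500000, 7.750000]

Step 3: midpoint = (7.500000 + 7.750000)/2 = 7.625000
  f(7.625000) = -7.677734
  f(mid) < 0, so root is in [7.625000, 7.750000]

midpoint = 7.625000


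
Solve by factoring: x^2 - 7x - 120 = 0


We need two numbers that multiply to -120 and add to -7.
Those numbers are -15 and 8 (since (-15) * 8 = -120 and (-15) + 8 = -7).
So x^2 - 7x - 120 = (x - 15)(x + 8) = 0
Setting each factor to zero: x = 15 or x = -8

x = -8, x = 15


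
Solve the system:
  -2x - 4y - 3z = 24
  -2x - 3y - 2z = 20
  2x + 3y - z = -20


Using Cramer's rule. Expand each determinant along the first row.
D  = (-2)*[(-3)*(-1) - (-2)*3] - (-4)*[(-2)*(-1) - (-2)*2] + (-3)*[(-2)*3 - (-3)*2]
  = (-2)*(9) - (-4)*(6) + (-3)*(0) = 6
Dx = 24*[(-3)*(-1) - (-2)*3] - (-4)*[20*(-1) - (-2)*(-20)] + (-3)*[20*3 - (-3)*(-20)]
  = 24*(9) - (-4)*(-60) + (-3)*(0) = -24
Dy = (-2)*[20*(-1) - (-2)*(-20)] - 24*[(-2)*(-1) - (-2)*2] + (-3)*[(-2)*(-20) - 20*2]
  = (-2)*(-60) - 24*(6) + (-3)*(0) = -24
Dz = (-2)*[(-3)*(-20) - 20*3] - (-4)*[(-2)*(-20) - 20*2] + 24*[(-2)*3 - (-3)*2]
  = (-2)*(0) - (-4)*(0) + 24*(0) = 0
x = Dx/D = -24/6 = -4, y = Dy/D = -24/6 = -4, z = Dz/D = 0/6 = 0
Check eq1: (-2)(-4) + (-4)(-4) + (-3)(0) = 24 = 24 ✓
Check eq2: (-2)(-4) + (-3)(-4) + (-2)(0) = 20 = 20 ✓
Check eq3: (2)(-4) + (3)(-4) + (-1)(0) = -20 = -20 ✓

x = -4, y = -4, z = 0


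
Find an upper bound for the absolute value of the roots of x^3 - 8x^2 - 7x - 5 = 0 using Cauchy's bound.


Cauchy's bound: all roots r satisfy |r| <= 1 + max(|a_i/a_n|) for i = 0,...,n-1
where a_n is the leading coefficient.

Coefficients: [1, -8, -7, -5]
Leading coefficient a_n = 1
Ratios |a_i/a_n|: 8, 7, 5
Maximum ratio: 8
Cauchy's bound: |r| <= 1 + 8 = 9

Upper bound = 9


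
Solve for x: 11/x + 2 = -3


Subtract 2 from both sides: 11/x = -5
Multiply both sides by x: 11 = -5 * x
Divide by -5: x = -11/5

x = -11/5


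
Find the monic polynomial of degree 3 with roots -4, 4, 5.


A monic polynomial with roots -4, 4, 5 is:
p(x) = (x + 4)(x - 4)(x - 5)
After multiplying by (x + 4): x + 4
After multiplying by (x - 4): x^2 - 16
After multiplying by (x - 5): x^3 - 5x^2 - 16x + 80

x^3 - 5x^2 - 16x + 80


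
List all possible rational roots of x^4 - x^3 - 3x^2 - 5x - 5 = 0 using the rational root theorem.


Rational root theorem: possible roots are ±p/q where:
  p divides the constant term (-5): p ∈ {1, 5}
  q divides the leading coefficient (1): q ∈ {1}

All possible rational roots: -5, -1, 1, 5

-5, -1, 1, 5


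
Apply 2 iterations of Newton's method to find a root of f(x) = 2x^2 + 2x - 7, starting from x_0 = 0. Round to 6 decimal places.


Newton's method: x_(n+1) = x_n - f(x_n)/f'(x_n)
f(x) = 2x^2 + 2x - 7
f'(x) = 4x + 2

Iteration 1:
  f(0.000000) = -7.000000
  f'(0.000000) = 2.000000
  x_1 = 0.000000 - (-7.000000)/(2.000000) = 3.500000

Iteration 2:
  f(3.500000) = 24.500000
  f'(3.500000) = 16.000000
  x_2 = 3.500000 - (24.500000)/(16.000000) = 1.968750

x_2 = 1.968750


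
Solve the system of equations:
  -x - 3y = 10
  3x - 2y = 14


Using Cramer's rule:
Determinant D = (-1)(-2) - (3)(-3) = 2 + 9 = 11
Dx = (10)(-2) - (14)(-3) = -20 + 42 = 22
Dy = (-1)(14) - (3)(10) = -14 - 30 = -44
x = Dx/D = 22/11 = 2
y = Dy/D = -44/11 = -4

x = 2, y = -4


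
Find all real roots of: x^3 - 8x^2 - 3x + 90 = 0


Let p(x) = x^3 - 8x^2 - 3x + 90. By the rational root theorem (leading coefficient 1), any rational root is an integer divisor of 90: try ±1, ±2, ... in turn.
Test x = 1: value = 80 ≠ 0.
Test x = -1: value = 84 ≠ 0.
Test x = 2: value = 60 ≠ 0.
Test x = -2: value = 56 ≠ 0.
Test x = 3: value = 36 ≠ 0.
Test x = -3: value = 0 ✓, so (x + 3) is a factor.
Synthetic division by (x + 3): bring down 1; 1(-3) - 8 = -11; (-11)(-3) - 3 = 30; 30(-3) + 90 = 0 → quotient x^2 - 11x + 30, remainder 0.
Solve the quadratic x^2 - 11x + 30 = 0: discriminant = (-11)^2 - 4(1)(30) = 121 - 120 = 1.
sqrt(1) = 1, so x = (11 ± 1)/2: x = 6 or x = 5.

x = -3, x = 5, x = 6


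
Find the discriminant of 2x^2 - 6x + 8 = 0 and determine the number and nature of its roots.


For ax^2 + bx + c = 0, discriminant D = b^2 - 4ac
Here a = 2, b = -6, c = 8
D = (-6)^2 - 4(2)(8) = 36 - 64 = -28

D = -28 < 0
The equation has no real roots (2 complex conjugate roots).

Discriminant = -28, no real roots (2 complex conjugate roots)


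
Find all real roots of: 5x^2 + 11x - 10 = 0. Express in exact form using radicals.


Using the quadratic formula: x = (-b ± sqrt(b^2 - 4ac)) / (2a)
Here a = 5, b = 11, c = -10
Discriminant = b^2 - 4ac = 11^2 - 4(5)(-10) = 121 + 200 = 321
Since discriminant = 321 > 0, there are two real roots.
x = (-11 ± sqrt(321)) / 10
Numerically: x ≈ 0.6916 or x ≈ -2.8916

x = (-11 + sqrt(321)) / 10 or x = (-11 - sqrt(321)) / 10


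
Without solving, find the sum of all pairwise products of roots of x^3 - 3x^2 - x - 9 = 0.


By Vieta's formulas for x^3 + bx^2 + cx + d = 0:
  r1 + r2 + r3 = -b/a = 3
  r1*r2 + r1*r3 + r2*r3 = c/a = -1
  r1*r2*r3 = -d/a = 9


Sum of pairwise products = -1


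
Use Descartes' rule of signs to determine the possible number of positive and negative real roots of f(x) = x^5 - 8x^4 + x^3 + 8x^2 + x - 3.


Descartes' rule of signs:

For positive roots, count sign changes in f(x) = x^5 - 8x^4 + x^3 + 8x^2 + x - 3:
Signs of coefficients: +, -, +, +, +, -
Number of sign changes: 3
Possible positive real roots: 3, 1

For negative roots, examine f(-x) = -x^5 - 8x^4 - x^3 + 8x^2 - x - 3:
Signs of coefficients: -, -, -, +, -, -
Number of sign changes: 2
Possible negative real roots: 2, 0

Positive roots: 3 or 1; Negative roots: 2 or 0


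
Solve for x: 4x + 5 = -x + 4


Starting with: 4x + 5 = -x + 4
Move all x terms to left: (4 + 1)x = 4 - 5
Simplify: 5x = -1
Divide both sides by 5: x = -1/5

x = -1/5


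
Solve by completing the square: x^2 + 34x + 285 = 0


Start: x^2 + 34x + 285 = 0
Move constant: x^2 + 34x = -285
Half of 34 is 17, squared is 289
Add 289 to both sides: x^2 + 34x + 289 = 4
(x + 17)^2 = 4
x + 17 = ±2
x = -17 + 2 = -15 or x = -17 - 2 = -19

x = -19, x = -15


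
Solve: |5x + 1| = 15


An absolute value equation |expr| = 15 gives two cases:
Case 1: 5x + 1 = 15
  5x = 14, so x = 14/5
Case 2: 5x + 1 = -15
  5x = -16, so x = -16/5

x = -16/5, x = 14/5


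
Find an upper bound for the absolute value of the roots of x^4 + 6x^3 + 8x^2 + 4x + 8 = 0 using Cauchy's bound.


Cauchy's bound: all roots r satisfy |r| <= 1 + max(|a_i/a_n|) for i = 0,...,n-1
where a_n is the leading coefficient.

Coefficients: [1, 6, 8, 4, 8]
Leading coefficient a_n = 1
Ratios |a_i/a_n|: 6, 8, 4, 8
Maximum ratio: 8
Cauchy's bound: |r| <= 1 + 8 = 9

Upper bound = 9


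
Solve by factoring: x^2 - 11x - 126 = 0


We need two numbers that multiply to -126 and add to -11.
Those numbers are 7 and -18 (since 7 * (-18) = -126 and 7 + (-18) = -11).
So x^2 - 11x - 126 = (x + 7)(x - 18) = 0
Setting each factor to zero: x = -7 or x = 18

x = -7, x = 18


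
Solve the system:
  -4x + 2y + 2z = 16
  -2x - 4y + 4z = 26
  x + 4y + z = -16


Using Cramer's rule. Expand each determinant along the first row.
D  = (-4)*[(-4)*1 - 4*4] - 2*[(-2)*1 - 4*1] + 2*[(-2)*4 - (-4)*1]
  = (-4)*(-20) - 2*(-6) + 2*(-4) = 84
Dx = 16*[(-4)*1 - 4*4] - 2*[26*1 - 4*(-16)] + 2*[26*4 - (-4)*(-16)]
  = 16*(-20) - 2*(90) + 2*(40) = -420
Dy = (-4)*[26*1 - 4*(-16)] - 16*[(-2)*1 - 4*1] + 2*[(-2)*(-16) - 26*1]
  = (-4)*(90) - 16*(-6) + 2*(6) = -252
Dz = (-4)*[(-4)*(-16) - 26*4] - 2*[(-2)*(-16) - 26*1] + 16*[(-2)*4 - (-4)*1]
  = (-4)*(-40) - 2*(6) + 16*(-4) = 84
x = Dx/D = -420/84 = -5, y = Dy/D = -252/84 = -3, z = Dz/D = 84/84 = 1
Check eq1: (-4)(-5) + (2)(-3) + (2)(1) = 16 = 16 ✓
Check eq2: (-2)(-5) + (-4)(-3) + (4)(1) = 26 = 26 ✓
Check eq3: (1)(-5) + (4)(-3) + (1)(1) = -16 = -16 ✓

x = -5, y = -3, z = 1


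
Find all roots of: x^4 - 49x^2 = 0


The lowest-degree term is x^2, so x = 0 is a root with multiplicity 2. Factor out x^2:
  x^2 - 49 = 0
Solve the quadratic x^2 - 49 = 0: discriminant = 0^2 - 4(1)(-49) = 0 + 196 = 196.
sqrt(196) = 14, so x = (0 ± 14)/2: x = 7 or x = -7.
Collecting all roots found:

x = -7, x = 0 (multiplicity 2), x = 7


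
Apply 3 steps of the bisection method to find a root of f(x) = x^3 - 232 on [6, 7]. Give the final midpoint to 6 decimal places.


f(x) = x^3 - 232
f(6) = -16 < 0
f(7) = 111 > 0

Step 1: midpoint = (6.000000 + 7.000000)/2 = 6.500000
  f(6.500000) = 42.625000
  f(mid) > 0, so root is in [6.000000, 6.500000]

Step 2: midpoint = (6.000000 + 6.500000)/2 = 6.250000
  f(6.250000) = 12.140625
  f(mid) > 0, so root is in [6.000000, 6.250000]

Step 3: midpoint = (6.000000 + 6.250000)/2 = 6.125000
  f(6.125000) = -2.216797
  f(mid) < 0, so root is in [6.125000, 6.250000]

midpoint = 6.125000


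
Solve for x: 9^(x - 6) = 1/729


Express both sides with the same base.
1/729 = 9^(-3)
Since the bases match, equate exponents: x - 6 = -3
So x = -3 - (-6) = 3

x = 3


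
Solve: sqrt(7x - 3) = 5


Square both sides: 7x - 3 = 5^2 = 25
7x = 25 + 3 = 28
x = 4
Check: sqrt(7*4 - 3) = sqrt(25) = 5 ✓

x = 4


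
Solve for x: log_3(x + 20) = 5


Convert to exponential form: x + 20 = 3^5 = 243
x = 243 - 20 = 223
Check: log_3(223 + 20) = log_3(243) = log_3(243) = 5 ✓

x = 223


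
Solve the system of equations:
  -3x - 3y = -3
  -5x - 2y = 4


Using Cramer's rule:
Determinant D = (-3)(-2) - (-5)(-3) = 6 - 15 = -9
Dx = (-3)(-2) - (4)(-3) = 6 + 12 = 18
Dy = (-3)(4) - (-5)(-3) = -12 - 15 = -27
x = Dx/D = 18/-9 = -2
y = Dy/D = -27/-9 = 3

x = -2, y = 3


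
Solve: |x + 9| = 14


An absolute value equation |expr| = 14 gives two cases:
Case 1: x + 9 = 14
  x = 5, so x = 5
Case 2: x + 9 = -14
  x = -23, so x = -23

x = -23, x = 5


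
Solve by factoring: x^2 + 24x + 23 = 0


We need two numbers that multiply to 23 and add to 24.
Those numbers are 23 and 1 (since 23 * 1 = 23 and 23 + 1 = 24).
So x^2 + 24x + 23 = (x + 23)(x + 1) = 0
Setting each factor to zero: x = -23 or x = -1

x = -23, x = -1


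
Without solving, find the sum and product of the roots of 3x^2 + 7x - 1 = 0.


By Vieta's formulas for ax^2 + bx + c = 0:
  Sum of roots = -b/a
  Product of roots = c/a

Here a = 3, b = 7, c = -1
Sum = -(7)/3 = -7/3
Product = -1/3 = -1/3

Sum = -7/3, Product = -1/3


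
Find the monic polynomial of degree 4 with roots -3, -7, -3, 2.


A monic polynomial with roots -3, -7, -3, 2 is:
p(x) = (x + 3)(x + 7)(x + 3)(x - 2)
After multiplying by (x + 3): x + 3
After multiplying by (x + 7): x^2 + 10x + 21
After multiplying by (x + 3): x^3 + 13x^2 + 51x + 63
After multiplying by (x - 2): x^4 + 11x^3 + 25x^2 - 39x - 126

x^4 + 11x^3 + 25x^2 - 39x - 126


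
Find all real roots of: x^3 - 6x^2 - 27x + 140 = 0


Let p(x) = x^3 - 6x^2 - 27x + 140. By the rational root theorem (leading coefficient 1), any rational root is an integer divisor of 140: try ±1, ±2, ... in turn.
Test x = 1: value = 108 ≠ 0.
Test x = -1: value = 160 ≠ 0.
Test x = 2: value = 70 ≠ 0.
Test x = -2: value = 162 ≠ 0.
Test x = 4: value = 0 ✓, so (x - 4) is a factor.
Synthetic division by (x - 4): bring down 1; 1(4) - 6 = -2; (-2)(4) - 27 = -35; (-35)(4) + 140 = 0 → quotient x^2 - 2x - 35, remainder 0.
Solve the quadratic x^2 - 2x - 35 = 0: discriminant = (-2)^2 - 4(1)(-35) = 4 + 140 = 144.
sqrt(144) = 12, so x = (2 ± 12)/2: x = 7 or x = -5.

x = -5, x = 4, x = 7


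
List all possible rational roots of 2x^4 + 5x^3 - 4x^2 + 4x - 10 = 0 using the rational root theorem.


Rational root theorem: possible roots are ±p/q where:
  p divides the constant term (-10): p ∈ {1, 2, 5, 10}
  q divides the leading coefficient (2): q ∈ {1, 2}

All possible rational roots: -10, -5, -5/2, -2, -1, -1/2, 1/2, 1, 2, 5/2, 5, 10

-10, -5, -5/2, -2, -1, -1/2, 1/2, 1, 2, 5/2, 5, 10


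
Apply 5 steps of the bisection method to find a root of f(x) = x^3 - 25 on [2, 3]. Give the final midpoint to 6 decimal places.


f(x) = x^3 - 25
f(2) = -17 < 0
f(3) = 2 > 0

Step 1: midpoint = (2.000000 + 3.000000)/2 = 2.500000
  f(2.500000) = -9.375000
  f(mid) < 0, so root is in [2.500000, 3.000000]

Step 2: midpoint = (2.500000 + 3.000000)/2 = 2.750000
  f(2.750000) = -4.203125
  f(mid) < 0, so root is in [2.750000, 3.000000]

Step 3: midpoint = (2.750000 + 3.000000)/2 = 2.875000
  f(2.875000) = -1.236328
  f(mid) < 0, so root is in [2.875000, 3.000000]

Step 4: midpoint = (2.875000 + 3.000000)/2 = 2.937500
  f(2.937500) = 0.347412
  f(mid) > 0, so root is in [2.875000, 2.937500]

Step 5: midpoint = (2.875000 + 2.937500)/2 = 2.906250
  f(2.906250) = -0.452972
  f(mid) < 0, so root is in [2.906250, 2.937500]

midpoint = 2.906250


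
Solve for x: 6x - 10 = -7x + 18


Starting with: 6x - 10 = -7x + 18
Move all x terms to left: (6 + 7)x = 18 + 10
Simplify: 13x = 28
Divide both sides by 13: x = 28/13

x = 28/13


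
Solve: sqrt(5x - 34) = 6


Square both sides: 5x - 34 = 6^2 = 36
5x = 36 + 34 = 70
x = 14
Check: sqrt(5*14 - 34) = sqrt(36) = 6 ✓

x = 14


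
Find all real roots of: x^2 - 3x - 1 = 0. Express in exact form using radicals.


Using the quadratic formula: x = (-b ± sqrt(b^2 - 4ac)) / (2a)
Here a = 1, b = -3, c = -1
Discriminant = b^2 - 4ac = (-3)^2 - 4(1)(-1) = 9 + 4 = 13
Since discriminant = 13 > 0, there are two real roots.
x = (3 ± sqrt(13)) / 2
Numerically: x ≈ 3.3028 or x ≈ -0.3028

x = (3 + sqrt(13)) / 2 or x = (3 - sqrt(13)) / 2


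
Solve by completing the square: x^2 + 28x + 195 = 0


Start: x^2 + 28x + 195 = 0
Move constant: x^2 + 28x = -195
Half of 28 is 14, squared is 196
Add 196 to both sides: x^2 + 28x + 196 = 1
(x + 14)^2 = 1
x + 14 = ±1
x = -14 + 1 = -13 or x = -14 - 1 = -15

x = -15, x = -13


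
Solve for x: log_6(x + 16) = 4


Convert to exponential form: x + 16 = 6^4 = 1296
x = 1296 - 16 = 1280
Check: log_6(1280 + 16) = log_6(1296) = log_6(1296) = 4 ✓

x = 1280


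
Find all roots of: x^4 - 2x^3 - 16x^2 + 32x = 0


The constant term is 0, so x = 0 is a root. Factor out x:
  x^3 - 2x^2 - 16x + 32 = 0
Let p(x) = x^3 - 2x^2 - 16x + 32. By the rational root theorem (leading coefficient 1), any rational root is an integer divisor of 32: try ±1, ±2, ... in turn.
Test x = 1: value = 15 ≠ 0.
Test x = -1: value = 45 ≠ 0.
Test x = 2: value = 0 ✓, so (x - 2) is a factor.
Synthetic division by (x - 2): bring down 1; 1(2) - 2 = 0; 0(2) - 16 = -16; (-16)(2) + 32 = 0 → quotient x^2 - 16, remainder 0.
Solve the quadratic x^2 - 16 = 0: discriminant = 0^2 - 4(1)(-16) = 0 + 64 = 64.
sqrt(64) = 8, so x = (0 ± 8)/2: x = 4 or x = -4.
Collecting all roots found:

x = -4, x = 0, x = 2, x = 4


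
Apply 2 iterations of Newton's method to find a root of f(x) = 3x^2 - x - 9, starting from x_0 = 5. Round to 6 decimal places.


Newton's method: x_(n+1) = x_n - f(x_n)/f'(x_n)
f(x) = 3x^2 - x - 9
f'(x) = 6x - 1

Iteration 1:
  f(5.000000) = 61.000000
  f'(5.000000) = 29.000000
  x_1 = 5.000000 - (61.000000)/(29.000000) = 2.896552

Iteration 2:
  f(2.896552) = 13.273484
  f'(2.896552) = 16.379310
  x_2 = 2.896552 - (13.273484)/(16.379310) = 2.086171

x_2 = 2.086171


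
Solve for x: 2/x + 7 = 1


Subtract 7 from both sides: 2/x = -6
Multiply both sides by x: 2 = -6 * x
Divide by -6: x = -1/3

x = -1/3


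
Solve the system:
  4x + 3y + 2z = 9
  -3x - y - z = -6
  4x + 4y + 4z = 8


Using Cramer's rule. Expand each determinant along the first row.
D  = 4*[(-1)*4 - (-1)*4] - 3*[(-3)*4 - (-1)*4] + 2*[(-3)*4 - (-1)*4]
  = 4*(0) - 3*(-8) + 2*(-8) = 8
Dx = 9*[(-1)*4 - (-1)*4] - 3*[(-6)*4 - (-1)*8] + 2*[(-6)*4 - (-1)*8]
  = 9*(0) - 3*(-16) + 2*(-16) = 16
Dy = 4*[(-6)*4 - (-1)*8] - 9*[(-3)*4 - (-1)*4] + 2*[(-3)*8 - (-6)*4]
  = 4*(-16) - 9*(-8) + 2*(0) = 8
Dz = 4*[(-1)*8 - (-6)*4] - 3*[(-3)*8 - (-6)*4] + 9*[(-3)*4 - (-1)*4]
  = 4*(16) - 3*(0) + 9*(-8) = -8
x = Dx/D = 16/8 = 2, y = Dy/D = 8/8 = 1, z = Dz/D = -8/8 = -1
Check eq1: (4)(2) + (3)(1) + (2)(-1) = 9 = 9 ✓
Check eq2: (-3)(2) + (-1)(1) + (-1)(-1) = -6 = -6 ✓
Check eq3: (4)(2) + (4)(1) + (4)(-1) = 8 = 8 ✓

x = 2, y = 1, z = -1


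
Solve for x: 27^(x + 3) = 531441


Express both sides with the same base.
531441 = 27^4
Since the bases match, equate exponents: x + 3 = 4
So x = 4 - (3) = 1

x = 1


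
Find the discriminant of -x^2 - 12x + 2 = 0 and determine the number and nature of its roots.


For ax^2 + bx + c = 0, discriminant D = b^2 - 4ac
Here a = -1, b = -12, c = 2
D = (-12)^2 - 4(-1)(2) = 144 + 8 = 152

D = 152 > 0 but not a perfect square
The equation has 2 distinct real irrational roots.

Discriminant = 152, 2 distinct real irrational roots


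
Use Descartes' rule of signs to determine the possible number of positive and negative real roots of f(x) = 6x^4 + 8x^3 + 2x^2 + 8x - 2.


Descartes' rule of signs:

For positive roots, count sign changes in f(x) = 6x^4 + 8x^3 + 2x^2 + 8x - 2:
Signs of coefficients: +, +, +, +, -
Number of sign changes: 1
Possible positive real roots: 1

For negative roots, examine f(-x) = 6x^4 - 8x^3 + 2x^2 - 8x - 2:
Signs of coefficients: +, -, +, -, -
Number of sign changes: 3
Possible negative real roots: 3, 1

Positive roots: 1; Negative roots: 3 or 1


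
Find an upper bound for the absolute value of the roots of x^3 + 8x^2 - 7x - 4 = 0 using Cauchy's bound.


Cauchy's bound: all roots r satisfy |r| <= 1 + max(|a_i/a_n|) for i = 0,...,n-1
where a_n is the leading coefficient.

Coefficients: [1, 8, -7, -4]
Leading coefficient a_n = 1
Ratios |a_i/a_n|: 8, 7, 4
Maximum ratio: 8
Cauchy's bound: |r| <= 1 + 8 = 9

Upper bound = 9


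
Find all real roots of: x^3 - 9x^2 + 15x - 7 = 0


Let p(x) = x^3 - 9x^2 + 15x - 7. By the rational root theorem (leading coefficient 1), any rational root is an integer divisor of 7: try ±1, ±2, ... in turn.
Test x = 1: value = 0 ✓, so (x - 1) is a factor.
Synthetic division by (x - 1): bring down 1; 1(1) - 9 = -8; (-8)(1) + 15 = 7; 7(1) - 7 = 0 → quotient x^2 - 8x + 7, remainder 0.
Solve the quadratic x^2 - 8x + 7 = 0: discriminant = (-8)^2 - 4(1)(7) = 64 - 28 = 36.
sqrt(36) = 6, so x = (8 ± 6)/2: x = 7 or x = 1.

x = 1 (multiplicity 2), x = 7


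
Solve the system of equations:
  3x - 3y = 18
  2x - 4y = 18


Using Cramer's rule:
Determinant D = (3)(-4) - (2)(-3) = -12 + 6 = -6
Dx = (18)(-4) - (18)(-3) = -72 + 54 = -18
Dy = (3)(18) - (2)(18) = 54 - 36 = 18
x = Dx/D = -18/-6 = 3
y = Dy/D = 18/-6 = -3

x = 3, y = -3


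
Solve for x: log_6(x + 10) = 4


Convert to exponential form: x + 10 = 6^4 = 1296
x = 1296 - 10 = 1286
Check: log_6(1286 + 10) = log_6(1296) = log_6(1296) = 4 ✓

x = 1286


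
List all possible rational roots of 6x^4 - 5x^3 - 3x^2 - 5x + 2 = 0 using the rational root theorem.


Rational root theorem: possible roots are ±p/q where:
  p divides the constant term (2): p ∈ {1, 2}
  q divides the leading coefficient (6): q ∈ {1, 2, 3, 6}

All possible rational roots: -2, -1, -2/3, -1/2, -1/3, -1/6, 1/6, 1/3, 1/2, 2/3, 1, 2

-2, -1, -2/3, -1/2, -1/3, -1/6, 1/6, 1/3, 1/2, 2/3, 1, 2


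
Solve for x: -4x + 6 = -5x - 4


Starting with: -4x + 6 = -5x - 4
Move all x terms to left: (-4 + 5)x = -4 - 6
Simplify: x = -10
Divide both sides by 1: x = -10

x = -10


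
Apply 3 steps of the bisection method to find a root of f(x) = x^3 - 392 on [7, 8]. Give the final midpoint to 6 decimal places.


f(x) = x^3 - 392
f(7) = -49 < 0
f(8) = 120 > 0

Step 1: midpoint = (7.000000 + 8.000000)/2 = 7.500000
  f(7.500000) = 29.875000
  f(mid) > 0, so root is in [7.000000, 7.500000]

Step 2: midpoint = (7.000000 + 7.500000)/2 = 7.250000
  f(7.250000) = -10.921875
  f(mid) < 0, so root is in [7.250000, 7.500000]

Step 3: midpoint = (7.250000 + 7.500000)/2 = 7.375000
  f(7.375000) = 9.130859
  f(mid) > 0, so root is in [7.250000, 7.375000]

midpoint = 7.375000


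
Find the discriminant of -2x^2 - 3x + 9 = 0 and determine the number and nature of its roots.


For ax^2 + bx + c = 0, discriminant D = b^2 - 4ac
Here a = -2, b = -3, c = 9
D = (-3)^2 - 4(-2)(9) = 9 + 72 = 81

D = 81 > 0 and is a perfect square (sqrt = 9)
The equation has 2 distinct real rational roots.

Discriminant = 81, 2 distinct real rational roots


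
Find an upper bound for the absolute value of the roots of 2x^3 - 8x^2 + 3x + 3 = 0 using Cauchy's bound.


Cauchy's bound: all roots r satisfy |r| <= 1 + max(|a_i/a_n|) for i = 0,...,n-1
where a_n is the leading coefficient.

Coefficients: [2, -8, 3, 3]
Leading coefficient a_n = 2
Ratios |a_i/a_n|: 4, 3/2, 3/2
Maximum ratio: 4
Cauchy's bound: |r| <= 1 + 4 = 5

Upper bound = 5


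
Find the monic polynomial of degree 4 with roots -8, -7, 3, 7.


A monic polynomial with roots -8, -7, 3, 7 is:
p(x) = (x + 8)(x + 7)(x - 3)(x - 7)
After multiplying by (x + 8): x + 8
After multiplying by (x + 7): x^2 + 15x + 56
After multiplying by (x - 3): x^3 + 12x^2 + 11x - 168
After multiplying by (x - 7): x^4 + 5x^3 - 73x^2 - 245x + 1176

x^4 + 5x^3 - 73x^2 - 245x + 1176


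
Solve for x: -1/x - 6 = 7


Subtract -6 from both sides: -1/x = 13
Multiply both sides by x: -1 = 13 * x
Divide by 13: x = -1/13

x = -1/13


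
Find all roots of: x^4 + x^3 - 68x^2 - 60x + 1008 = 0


Let p(x) = x^4 + x^3 - 68x^2 - 60x + 1008. By the rational root theorem (leading coefficient 1), any rational root is an integer divisor of 1008: try ±1, ±2, ... in turn.
Test x = 1: value = 882 ≠ 0.
Test x = -1: value = 1000 ≠ 0.
Test x = 2: value = 640 ≠ 0.
Test x = -2: value = 864 ≠ 0.
Test x = 3: value = 324 ≠ 0.
Test x = -3: value = 630 ≠ 0.
Test x = 4: value = 0 ✓, so (x - 4) is a factor.
Synthetic division by (x - 4): bring down 1; 1(4) + 1 = 5; 5(4) - 68 = -48; (-48)(4) - 60 = -252; (-252)(4) + 1008 = 0 → quotient x^3 + 5x^2 - 48x - 252, remainder 0.
Continue with the quotient x^3 + 5x^2 - 48x - 252 (candidates must divide 252; re-test x = 4 first in case it repeats).
Test x = 4: value = -300 ≠ 0.
Test x = -4: value = -44 ≠ 0.
Test x = 6: value = -144 ≠ 0.
Test x = -6: value = 0 ✓, so (x + 6) is a factor.
Synthetic division by (x + 6): bring down 1; 1(-6) + 5 = -1; (-1)(-6) - 48 = -42; (-42)(-6) - 252 = 0 → quotient x^2 - x - 42, remainder 0.
Solve the quadratic x^2 - x - 42 = 0: discriminant = (-1)^2 - 4(1)(-42) = 1 + 168 = 169.
sqrt(169) = 13, so x = (1 ± 13)/2: x = 7 or x = -6.
Collecting all roots found:

x = -6 (multiplicity 2), x = 4, x = 7


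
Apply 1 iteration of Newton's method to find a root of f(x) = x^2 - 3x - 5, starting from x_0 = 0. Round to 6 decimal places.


Newton's method: x_(n+1) = x_n - f(x_n)/f'(x_n)
f(x) = x^2 - 3x - 5
f'(x) = 2x - 3

Iteration 1:
  f(0.000000) = -5.000000
  f'(0.000000) = -3.000000
  x_1 = 0.000000 - (-5.000000)/(-3.000000) = -1.666667

x_1 = -1.666667


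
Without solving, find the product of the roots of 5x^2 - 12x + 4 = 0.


By Vieta's formulas for ax^2 + bx + c = 0:
  Sum of roots = -b/a
  Product of roots = c/a

Here a = 5, b = -12, c = 4
Sum = -(-12)/5 = 12/5
Product = 4/5 = 4/5

Product = 4/5


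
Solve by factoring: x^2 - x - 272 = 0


We need two numbers that multiply to -272 and add to -1.
Those numbers are -17 and 16 (since (-17) * 16 = -272 and (-17) + 16 = -1).
So x^2 - x - 272 = (x - 17)(x + 16) = 0
Setting each factor to zero: x = 17 or x = -16

x = -16, x = 17


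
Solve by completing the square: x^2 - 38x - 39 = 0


Start: x^2 - 38x - 39 = 0
Move constant: x^2 - 38x = 39
Half of -38 is -19, squared is 361
Add 361 to both sides: x^2 - 38x + 361 = 400
(x - 19)^2 = 400
x - 19 = ±20
x = 19 + 20 = 39 or x = 19 - 20 = -1

x = -1, x = 39


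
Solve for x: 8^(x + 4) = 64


Express both sides with the same base.
64 = 8^2
Since the bases match, equate exponents: x + 4 = 2
So x = 2 - (4) = -2

x = -2


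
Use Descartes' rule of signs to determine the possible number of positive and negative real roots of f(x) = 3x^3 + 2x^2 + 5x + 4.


Descartes' rule of signs:

For positive roots, count sign changes in f(x) = 3x^3 + 2x^2 + 5x + 4:
Signs of coefficients: +, +, +, +
Number of sign changes: 0
Possible positive real roots: 0

For negative roots, examine f(-x) = -3x^3 + 2x^2 - 5x + 4:
Signs of coefficients: -, +, -, +
Number of sign changes: 3
Possible negative real roots: 3, 1

Positive roots: 0; Negative roots: 3 or 1


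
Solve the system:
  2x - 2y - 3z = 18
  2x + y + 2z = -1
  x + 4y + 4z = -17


Using Cramer's rule. Expand each determinant along the first row.
D  = 2*[1*4 - 2*4] - (-2)*[2*4 - 2*1] + (-3)*[2*4 - 1*1]
  = 2*(-4) - (-2)*(6) + (-3)*(7) = -17
Dx = 18*[1*4 - 2*4] - (-2)*[(-1)*4 - 2*(-17)] + (-3)*[(-1)*4 - 1*(-17)]
  = 18*(-4) - (-2)*(30) + (-3)*(13) = -51
Dy = 2*[(-1)*4 - 2*(-17)] - 18*[2*4 - 2*1] + (-3)*[2*(-17) - (-1)*1]
  = 2*(30) - 18*(6) + (-3)*(-33) = 51
Dz = 2*[1*(-17) - (-1)*4] - (-2)*[2*(-17) - (-1)*1] + 18*[2*4 - 1*1]
  = 2*(-13) - (-2)*(-33) + 18*(7) = 34
x = Dx/D = -51/-17 = 3, y = Dy/D = 51/-17 = -3, z = Dz/D = 34/-17 = -2
Check eq1: (2)(3) + (-2)(-3) + (-3)(-2) = 18 = 18 ✓
Check eq2: (2)(3) + (1)(-3) + (2)(-2) = -1 = -1 ✓
Check eq3: (1)(3) + (4)(-3) + (4)(-2) = -17 = -17 ✓

x = 3, y = -3, z = -2


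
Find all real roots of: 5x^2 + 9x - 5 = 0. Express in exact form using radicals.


Using the quadratic formula: x = (-b ± sqrt(b^2 - 4ac)) / (2a)
Here a = 5, b = 9, c = -5
Discriminant = b^2 - 4ac = 9^2 - 4(5)(-5) = 81 + 100 = 181
Since discriminant = 181 > 0, there are two real roots.
x = (-9 ± sqrt(181)) / 10
Numerically: x ≈ 0.4454 or x ≈ -2.2454

x = (-9 + sqrt(181)) / 10 or x = (-9 - sqrt(181)) / 10


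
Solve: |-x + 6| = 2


An absolute value equation |expr| = 2 gives two cases:
Case 1: -x + 6 = 2
  -x = -4, so x = 4
Case 2: -x + 6 = -2
  -x = -8, so x = 8

x = 4, x = 8


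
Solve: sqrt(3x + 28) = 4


Square both sides: 3x + 28 = 4^2 = 16
3x = 16 - 28 = -12
x = -4
Check: sqrt(3*(-4) + 28) = sqrt(16) = 4 ✓

x = -4


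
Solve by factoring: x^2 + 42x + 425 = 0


We need two numbers that multiply to 425 and add to 42.
Those numbers are 25 and 17 (since 25 * 17 = 425 and 25 + 17 = 42).
So x^2 + 42x + 425 = (x + 25)(x + 17) = 0
Setting each factor to zero: x = -25 or x = -17

x = -25, x = -17


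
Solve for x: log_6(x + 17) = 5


Convert to exponential form: x + 17 = 6^5 = 7776
x = 7776 - 17 = 7759
Check: log_6(7759 + 17) = log_6(7776) = log_6(7776) = 5 ✓

x = 7759


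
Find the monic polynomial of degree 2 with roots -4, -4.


A monic polynomial with roots -4, -4 is:
p(x) = (x + 4)(x + 4)
After multiplying by (x + 4): x + 4
After multiplying by (x + 4): x^2 + 8x + 16

x^2 + 8x + 16


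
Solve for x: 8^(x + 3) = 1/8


Express both sides with the same base.
1/8 = 8^(-1)
Since the bases match, equate exponents: x + 3 = -1
So x = -1 - (3) = -4

x = -4


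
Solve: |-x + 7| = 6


An absolute value equation |expr| = 6 gives two cases:
Case 1: -x + 7 = 6
  -x = -1, so x = 1
Case 2: -x + 7 = -6
  -x = -13, so x = 13

x = 1, x = 13


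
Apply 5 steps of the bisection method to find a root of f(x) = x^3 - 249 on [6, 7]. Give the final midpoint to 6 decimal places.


f(x) = x^3 - 249
f(6) = -33 < 0
f(7) = 94 > 0

Step 1: midpoint = (6.000000 + 7.000000)/2 = 6.500000
  f(6.500000) = 25.625000
  f(mid) > 0, so root is in [6.000000, 6.500000]

Step 2: midpoint = (6.000000 + 6.500000)/2 = 6.250000
  f(6.250000) = -4.859375
  f(mid) < 0, so root is in [6.250000, 6.500000]

Step 3: midpoint = (6.250000 + 6.500000)/2 = 6.375000
  f(6.375000) = 10.083984
  f(mid) > 0, so root is in [6.250000, 6.375000]

Step 4: midpoint = (6.250000 + 6.375000)/2 = 6.312500
  f(6.312500) = 2.538330
  f(mid) > 0, so root is in [6.250000, 6.312500]

Step 5: midpoint = (6.250000 + 6.312500)/2 = 6.281250
  f(6.281250) = -1.178925
  f(mid) < 0, so root is in [6.281250, 6.312500]

midpoint = 6.281250


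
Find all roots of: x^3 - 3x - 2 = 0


Let p(x) = x^3 - 3x - 2. By the rational root theorem (leading coefficient 1), any rational root is an integer divisor of 2: try ±1, ±2, ... in turn.
Test x = 1: value = -4 ≠ 0.
Test x = -1: value = 0 ✓, so (x + 1) is a factor.
Synthetic division by (x + 1): bring down 1; 1(-1) + 0 = -1; (-1)(-1) - 3 = -2; (-2)(-1) - 2 = 0 → quotient x^2 - x - 2, remainder 0.
Solve the quadratic x^2 - x - 2 = 0: discriminant = (-1)^2 - 4(1)(-2) = 1 + 8 = 9.
sqrt(9) = 3, so x = (1 ± 3)/2: x = 2 or x = -1.
Collecting all roots found:

x = -1 (multiplicity 2), x = 2


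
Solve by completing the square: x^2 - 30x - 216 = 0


Start: x^2 - 30x - 216 = 0
Move constant: x^2 - 30x = 216
Half of -30 is -15, squared is 225
Add 225 to both sides: x^2 - 30x + 225 = 441
(x - 15)^2 = 441
x - 15 = ±21
x = 15 + 21 = 36 or x = 15 - 21 = -6

x = -6, x = 36


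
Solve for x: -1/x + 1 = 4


Subtract 1 from both sides: -1/x = 3
Multiply both sides by x: -1 = 3 * x
Divide by 3: x = -1/3

x = -1/3


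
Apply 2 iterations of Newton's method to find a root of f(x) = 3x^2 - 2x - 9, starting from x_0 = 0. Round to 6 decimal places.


Newton's method: x_(n+1) = x_n - f(x_n)/f'(x_n)
f(x) = 3x^2 - 2x - 9
f'(x) = 6x - 2

Iteration 1:
  f(0.000000) = -9.000000
  f'(0.000000) = -2.000000
  x_1 = 0.000000 - (-9.000000)/(-2.000000) = -4.500000

Iteration 2:
  f(-4.500000) = 60.750000
  f'(-4.500000) = -29.000000
  x_2 = -4.500000 - (60.750000)/(-29.000000) = -2.405172

x_2 = -2.405172


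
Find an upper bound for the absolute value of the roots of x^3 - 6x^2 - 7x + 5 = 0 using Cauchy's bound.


Cauchy's bound: all roots r satisfy |r| <= 1 + max(|a_i/a_n|) for i = 0,...,n-1
where a_n is the leading coefficient.

Coefficients: [1, -6, -7, 5]
Leading coefficient a_n = 1
Ratios |a_i/a_n|: 6, 7, 5
Maximum ratio: 7
Cauchy's bound: |r| <= 1 + 7 = 8

Upper bound = 8


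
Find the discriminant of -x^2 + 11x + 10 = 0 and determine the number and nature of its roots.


For ax^2 + bx + c = 0, discriminant D = b^2 - 4ac
Here a = -1, b = 11, c = 10
D = (11)^2 - 4(-1)(10) = 121 + 40 = 161

D = 161 > 0 but not a perfect square
The equation has 2 distinct real irrational roots.

Discriminant = 161, 2 distinct real irrational roots


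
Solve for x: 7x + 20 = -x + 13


Starting with: 7x + 20 = -x + 13
Move all x terms to left: (7 + 1)x = 13 - 20
Simplify: 8x = -7
Divide both sides by 8: x = -7/8

x = -7/8


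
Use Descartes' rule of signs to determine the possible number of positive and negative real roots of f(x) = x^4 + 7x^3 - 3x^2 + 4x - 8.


Descartes' rule of signs:

For positive roots, count sign changes in f(x) = x^4 + 7x^3 - 3x^2 + 4x - 8:
Signs of coefficients: +, +, -, +, -
Number of sign changes: 3
Possible positive real roots: 3, 1

For negative roots, examine f(-x) = x^4 - 7x^3 - 3x^2 - 4x - 8:
Signs of coefficients: +, -, -, -, -
Number of sign changes: 1
Possible negative real roots: 1

Positive roots: 3 or 1; Negative roots: 1


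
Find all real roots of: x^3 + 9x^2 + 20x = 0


The constant term is 0, so x = 0 is a root. Factor out x:
  x(x^2 + 9x + 20) = 0
Solve the quadratic x^2 + 9x + 20 = 0: discriminant = 9^2 - 4(1)(20) = 81 - 80 = 1.
sqrt(1) = 1, so x = (-9 ± 1)/2: x = -4 or x = -5.

x = -5, x = -4, x = 0


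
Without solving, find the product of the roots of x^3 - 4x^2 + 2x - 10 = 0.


By Vieta's formulas for x^3 + bx^2 + cx + d = 0:
  r1 + r2 + r3 = -b/a = 4
  r1*r2 + r1*r3 + r2*r3 = c/a = 2
  r1*r2*r3 = -d/a = 10


Product = 10


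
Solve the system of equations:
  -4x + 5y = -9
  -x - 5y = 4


Using Cramer's rule:
Determinant D = (-4)(-5) - (-1)(5) = 20 + 5 = 25
Dx = (-9)(-5) - (4)(5) = 45 - 20 = 25
Dy = (-4)(4) - (-1)(-9) = -16 - 9 = -25
x = Dx/D = 25/25 = 1
y = Dy/D = -25/25 = -1

x = 1, y = -1


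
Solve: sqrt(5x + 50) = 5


Square both sides: 5x + 50 = 5^2 = 25
5x = 25 - 50 = -25
x = -5
Check: sqrt(5*(-5) + 50) = sqrt(25) = 5 ✓

x = -5


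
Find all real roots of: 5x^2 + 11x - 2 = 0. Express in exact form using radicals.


Using the quadratic formula: x = (-b ± sqrt(b^2 - 4ac)) / (2a)
Here a = 5, b = 11, c = -2
Discriminant = b^2 - 4ac = 11^2 - 4(5)(-2) = 121 + 40 = 161
Since discriminant = 161 > 0, there are two real roots.
x = (-11 ± sqrt(161)) / 10
Numerically: x ≈ 0.1689 or x ≈ -2.3689

x = (-11 + sqrt(161)) / 10 or x = (-11 - sqrt(161)) / 10


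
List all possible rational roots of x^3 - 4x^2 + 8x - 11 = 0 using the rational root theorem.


Rational root theorem: possible roots are ±p/q where:
  p divides the constant term (-11): p ∈ {1, 11}
  q divides the leading coefficient (1): q ∈ {1}

All possible rational roots: -11, -1, 1, 11

-11, -1, 1, 11


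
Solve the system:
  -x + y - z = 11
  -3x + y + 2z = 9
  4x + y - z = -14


Using Cramer's rule. Expand each determinant along the first row.
D  = (-1)*[1*(-1) - 2*1] - 1*[(-3)*(-1) - 2*4] + (-1)*[(-3)*1 - 1*4]
  = (-1)*(-3) - 1*(-5) + (-1)*(-7) = 15
Dx = 11*[1*(-1) - 2*1] - 1*[9*(-1) - 2*(-14)] + (-1)*[9*1 - 1*(-14)]
  = 11*(-3) - 1*(19) + (-1)*(23) = -75
Dy = (-1)*[9*(-1) - 2*(-14)] - 11*[(-3)*(-1) - 2*4] + (-1)*[(-3)*(-14) - 9*4]
  = (-1)*(19) - 11*(-5) + (-1)*(6) = 30
Dz = (-1)*[1*(-14) - 9*1] - 1*[(-3)*(-14) - 9*4] + 11*[(-3)*1 - 1*4]
  = (-1)*(-23) - 1*(6) + 11*(-7) = -60
x = Dx/D = -75/15 = -5, y = Dy/D = 30/15 = 2, z = Dz/D = -60/15 = -4
Check eq1: (-1)(-5) + (1)(2) + (-1)(-4) = 11 = 11 ✓
Check eq2: (-3)(-5) + (1)(2) + (2)(-4) = 9 = 9 ✓
Check eq3: (4)(-5) + (1)(2) + (-1)(-4) = -14 = -14 ✓

x = -5, y = 2, z = -4


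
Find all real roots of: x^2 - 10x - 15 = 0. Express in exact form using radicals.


Using the quadratic formula: x = (-b ± sqrt(b^2 - 4ac)) / (2a)
Here a = 1, b = -10, c = -15
Discriminant = b^2 - 4ac = (-10)^2 - 4(1)(-15) = 100 + 60 = 160
Since discriminant = 160 > 0, there are two real roots.
x = (10 ± 4*sqrt(10)) / 2
Simplifying: x = 5 ± 2*sqrt(10)
Numerically: x ≈ 11.3246 or x ≈ -1.3246

x = 5 + 2*sqrt(10) or x = 5 - 2*sqrt(10)


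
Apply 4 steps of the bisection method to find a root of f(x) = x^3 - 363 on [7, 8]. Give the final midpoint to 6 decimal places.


f(x) = x^3 - 363
f(7) = -20 < 0
f(8) = 149 > 0

Step 1: midpoint = (7.000000 + 8.000000)/2 = 7.500000
  f(7.500000) = 58.875000
  f(mid) > 0, so root is in [7.000000, 7.500000]

Step 2: midpoint = (7.000000 + 7.500000)/2 = 7.250000
  f(7.250000) = 18.078125
  f(mid) > 0, so root is in [7.000000, 7.250000]

Step 3: midpoint = (7.000000 + 7.250000)/2 = 7.125000
  f(7.125000) = -1.294922
  f(mid) < 0, so root is in [7.125000, 7.250000]

Step 4: midpoint = (7.125000 + 7.250000)/2 = 7.187500
  f(7.187500) = 8.307373
  f(mid) > 0, so root is in [7.125000, 7.187500]

midpoint = 7.187500


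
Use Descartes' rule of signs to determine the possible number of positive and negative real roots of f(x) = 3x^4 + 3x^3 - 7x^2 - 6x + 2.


Descartes' rule of signs:

For positive roots, count sign changes in f(x) = 3x^4 + 3x^3 - 7x^2 - 6x + 2:
Signs of coefficients: +, +, -, -, +
Number of sign changes: 2
Possible positive real roots: 2, 0

For negative roots, examine f(-x) = 3x^4 - 3x^3 - 7x^2 + 6x + 2:
Signs of coefficients: +, -, -, +, +
Number of sign changes: 2
Possible negative real roots: 2, 0

Positive roots: 2 or 0; Negative roots: 2 or 0


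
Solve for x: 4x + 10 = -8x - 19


Starting with: 4x + 10 = -8x - 19
Move all x terms to left: (4 + 8)x = -19 - 10
Simplify: 12x = -29
Divide both sides by 12: x = -29/12

x = -29/12


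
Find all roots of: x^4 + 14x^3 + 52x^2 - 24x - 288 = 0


Let p(x) = x^4 + 14x^3 + 52x^2 - 24x - 288. By the rational root theorem (leading coefficient 1), any rational root is an integer divisor of 288: try ±1, ±2, ... in turn.
Test x = 1: value = -245 ≠ 0.
Test x = -1: value = -225 ≠ 0.
Test x = 2: value = 0 ✓, so (x - 2) is a factor.
Synthetic division by (x - 2): bring down 1; 1(2) + 14 = 16; 16(2) + 52 = 84; 84(2) - 24 = 144; 144(2) - 288 = 0 → quotient x^3 + 16x^2 + 84x + 144, remainder 0.
Continue with the quotient x^3 + 16x^2 + 84x + 144 (candidates must divide 144; re-test x = 2 first in case it repeats).
Test x = 2: value = 384 ≠ 0.
Test x = -2: value = 32 ≠ 0.
Test x = 3: value = 567 ≠ 0.
Test x = -3: value = 9 ≠ 0.
Test x = 4: value = 800 ≠ 0.
Test x = -4: value = 0 ✓, so (x + 4) is a factor.
Synthetic division by (x + 4): bring down 1; 1(-4) + 16 = 12; 12(-4) + 84 = 36; 36(-4) + 144 = 0 → quotient x^2 + 12x + 36, remainder 0.
Solve the quadratic x^2 + 12x + 36 = 0: discriminant = 12^2 - 4(1)(36) = 144 - 144 = 0.
Discriminant = 0, so a double root: x = -12/2 = -6.
Collecting all roots found:

x = -6 (multiplicity 2), x = -4, x = 2


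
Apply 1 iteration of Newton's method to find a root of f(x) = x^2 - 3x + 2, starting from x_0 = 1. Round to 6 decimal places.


Newton's method: x_(n+1) = x_n - f(x_n)/f'(x_n)
f(x) = x^2 - 3x + 2
f'(x) = 2x - 3

Iteration 1:
  f(1.000000) = 0.000000
  f'(1.000000) = -1.000000
  x_1 = 1.000000 - (0.000000)/(-1.000000) = 1.000000

x_1 = 1.000000


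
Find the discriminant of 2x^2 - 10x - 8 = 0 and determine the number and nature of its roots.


For ax^2 + bx + c = 0, discriminant D = b^2 - 4ac
Here a = 2, b = -10, c = -8
D = (-10)^2 - 4(2)(-8) = 100 + 64 = 164

D = 164 > 0 but not a perfect square
The equation has 2 distinct real irrational roots.

Discriminant = 164, 2 distinct real irrational roots


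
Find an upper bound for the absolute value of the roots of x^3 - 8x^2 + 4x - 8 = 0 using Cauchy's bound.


Cauchy's bound: all roots r satisfy |r| <= 1 + max(|a_i/a_n|) for i = 0,...,n-1
where a_n is the leading coefficient.

Coefficients: [1, -8, 4, -8]
Leading coefficient a_n = 1
Ratios |a_i/a_n|: 8, 4, 8
Maximum ratio: 8
Cauchy's bound: |r| <= 1 + 8 = 9

Upper bound = 9


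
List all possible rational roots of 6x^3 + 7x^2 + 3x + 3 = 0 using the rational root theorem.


Rational root theorem: possible roots are ±p/q where:
  p divides the constant term (3): p ∈ {1, 3}
  q divides the leading coefficient (6): q ∈ {1, 2, 3, 6}

All possible rational roots: -3, -3/2, -1, -1/2, -1/3, -1/6, 1/6, 1/3, 1/2, 1, 3/2, 3

-3, -3/2, -1, -1/2, -1/3, -1/6, 1/6, 1/3, 1/2, 1, 3/2, 3


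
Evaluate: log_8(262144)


We need the exponent such that 8^? = 262144
8^6 = 262144
Therefore log_8(262144) = 6

6


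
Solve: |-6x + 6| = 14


An absolute value equation |expr| = 14 gives two cases:
Case 1: -6x + 6 = 14
  -6x = 8, so x = -4/3
Case 2: -6x + 6 = -14
  -6x = -20, so x = 10/3

x = -4/3, x = 10/3


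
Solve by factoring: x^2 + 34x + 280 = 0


We need two numbers that multiply to 280 and add to 34.
Those numbers are 14 and 20 (since 14 * 20 = 280 and 14 + 20 = 34).
So x^2 + 34x + 280 = (x + 14)(x + 20) = 0
Setting each factor to zero: x = -14 or x = -20

x = -20, x = -14
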